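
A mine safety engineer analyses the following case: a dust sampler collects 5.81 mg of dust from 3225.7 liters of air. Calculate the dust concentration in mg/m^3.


1.8012 mg/m^3

Convert liters to m^3: 1 m^3 = 1000 L
Concentration = mass / volume * 1000
= 5.81 / 3225.7 * 1000
= 0.001801159438 * 1000
= 1.8012 mg/m^3


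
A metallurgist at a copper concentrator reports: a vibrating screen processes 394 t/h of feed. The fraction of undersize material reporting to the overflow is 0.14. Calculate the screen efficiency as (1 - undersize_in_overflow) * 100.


86.0%

Screen efficiency = (1 - fraction of undersize in overflow) * 100
= (1 - 0.14) * 100
= 0.86 * 100
= 86.0%


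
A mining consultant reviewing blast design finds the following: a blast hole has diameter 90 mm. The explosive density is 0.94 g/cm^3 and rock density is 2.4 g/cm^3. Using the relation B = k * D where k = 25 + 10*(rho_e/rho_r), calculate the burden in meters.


2.6025 m

First, compute k:
rho_e / rho_r = 0.94 / 2.4 = 0.3916666667
k = 25 + 10 * 0.3916666667 = 28.91666667
Then, compute burden:
B = k * D / 1000 = 28.91666667 * 90 / 1000
= 2602.5 / 1000
= 2.6025 m


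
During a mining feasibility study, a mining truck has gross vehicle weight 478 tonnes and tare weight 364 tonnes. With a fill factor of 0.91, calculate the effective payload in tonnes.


103.74 tonnes

Maximum payload = gross - tare
= 478 - 364 = 114 tonnes
Effective payload = max payload * fill factor
= 114 * 0.91
= 103.74 tonnes


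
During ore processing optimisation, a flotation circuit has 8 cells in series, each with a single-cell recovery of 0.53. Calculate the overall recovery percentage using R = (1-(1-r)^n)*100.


99.7619%

Complement of single-cell recovery:
1 - r = 1 - 0.53 = 0.47
Raise to power n:
(1 - r)^8 = 0.47^8 = 0.002381128666
Overall recovery:
R = (1 - 0.002381128666) * 100
= 99.7619%


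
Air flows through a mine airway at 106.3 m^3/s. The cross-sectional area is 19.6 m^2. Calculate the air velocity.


Velocity = flow rate / cross-sectional area
= 106.3 / 19.6
= 5.4235 m/s

5.4235 m/s


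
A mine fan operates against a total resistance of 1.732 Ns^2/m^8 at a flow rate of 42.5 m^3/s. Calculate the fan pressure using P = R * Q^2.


Compute Q^2:
Q^2 = 42.5^2 = 1806.25
Compute pressure:
P = R * Q^2 = 1.732 * 1806.25
= 3128.425 Pa

3128.425 Pa


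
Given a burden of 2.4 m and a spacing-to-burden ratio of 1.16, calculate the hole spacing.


2.784 m

Spacing = burden * ratio
= 2.4 * 1.16
= 2.784 m


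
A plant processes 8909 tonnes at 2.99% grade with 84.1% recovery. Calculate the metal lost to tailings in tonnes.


42.3543 tonnes

Total metal in feed:
= 8909 * 2.99 / 100 = 266.3791 tonnes
Metal recovered:
= 266.3791 * 84.1 / 100 = 224.0248231 tonnes
Metal lost to tailings:
= 266.3791 - 224.0248231
= 42.3543 tonnes


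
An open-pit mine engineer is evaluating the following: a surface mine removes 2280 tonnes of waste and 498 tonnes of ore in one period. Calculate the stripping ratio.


Stripping ratio = waste tonnage / ore tonnage
= 2280 / 498
= 4.5783

4.5783


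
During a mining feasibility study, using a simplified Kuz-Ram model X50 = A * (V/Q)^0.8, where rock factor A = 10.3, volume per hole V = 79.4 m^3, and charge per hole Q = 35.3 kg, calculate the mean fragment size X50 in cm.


19.7003 cm

Compute V/Q:
V/Q = 79.4 / 35.3 = 2.249291785
Raise to the power 0.8:
(V/Q)^0.8 = 2.249291785^0.8 = 1.912654989
Multiply by A:
X50 = 10.3 * 1.912654989
= 19.7003 cm


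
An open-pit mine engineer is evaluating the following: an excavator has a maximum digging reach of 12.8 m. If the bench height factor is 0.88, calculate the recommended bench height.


Bench height = reach * factor
= 12.8 * 0.88
= 11.264 m

11.264 m


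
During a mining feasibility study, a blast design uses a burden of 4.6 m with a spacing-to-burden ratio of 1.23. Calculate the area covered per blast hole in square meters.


26.0268 m^2

First, find the spacing:
Spacing = burden * ratio = 4.6 * 1.23
= 5.658 m
Then, calculate the area:
Area = burden * spacing = 4.6 * 5.658
= 26.0268 m^2


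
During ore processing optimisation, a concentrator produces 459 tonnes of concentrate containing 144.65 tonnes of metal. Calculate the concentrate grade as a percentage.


31.5142%

Grade = (metal in concentrate / concentrate mass) * 100
= (144.65 / 459) * 100
= 0.3151416122 * 100
= 31.5142%


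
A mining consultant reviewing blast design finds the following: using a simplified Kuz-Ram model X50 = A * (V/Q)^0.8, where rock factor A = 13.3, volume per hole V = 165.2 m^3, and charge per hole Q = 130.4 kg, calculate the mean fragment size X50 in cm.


Compute V/Q:
V/Q = 165.2 / 130.4 = 1.266871166
Raise to the power 0.8:
(V/Q)^0.8 = 1.266871166^0.8 = 1.208331122
Multiply by A:
X50 = 13.3 * 1.208331122
= 16.0708 cm

16.0708 cm


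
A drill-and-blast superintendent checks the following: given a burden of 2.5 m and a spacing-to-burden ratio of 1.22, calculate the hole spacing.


3.05 m

Spacing = burden * ratio
= 2.5 * 1.22
= 3.05 m


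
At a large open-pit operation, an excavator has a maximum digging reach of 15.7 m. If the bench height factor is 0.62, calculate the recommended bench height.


Bench height = reach * factor
= 15.7 * 0.62
= 9.734 m

9.734 m


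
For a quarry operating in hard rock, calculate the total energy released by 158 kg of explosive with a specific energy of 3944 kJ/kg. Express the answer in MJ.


623.152 MJ

Energy = mass * specific_energy / 1000
= 158 * 3944 / 1000
= 623152 / 1000
= 623.152 MJ


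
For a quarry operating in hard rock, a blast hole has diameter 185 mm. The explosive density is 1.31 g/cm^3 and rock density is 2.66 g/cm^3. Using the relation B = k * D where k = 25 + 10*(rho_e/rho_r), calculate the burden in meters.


5.5361 m

First, compute k:
rho_e / rho_r = 1.31 / 2.66 = 0.492481203
k = 25 + 10 * 0.492481203 = 29.92481203
Then, compute burden:
B = k * D / 1000 = 29.92481203 * 185 / 1000
= 5536.090226 / 1000
= 5.5361 m


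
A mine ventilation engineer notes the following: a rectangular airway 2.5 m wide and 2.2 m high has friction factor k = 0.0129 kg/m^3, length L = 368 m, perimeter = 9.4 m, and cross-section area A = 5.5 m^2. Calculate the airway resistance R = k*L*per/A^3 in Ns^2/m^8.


Compute the numerator:
k * L * per = 0.0129 * 368 * 9.4
= 44.62368
Compute the denominator:
A^3 = 5.5^3 = 166.375
Resistance:
R = 44.62368 / 166.375
= 0.2682 Ns^2/m^8

0.2682 Ns^2/m^8


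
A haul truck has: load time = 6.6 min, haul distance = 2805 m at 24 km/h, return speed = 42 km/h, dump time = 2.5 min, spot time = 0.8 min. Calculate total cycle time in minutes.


20.9196 min

Convert haul speed to m/min: 24 * 1000/60 = 400 m/min
Haul time = 2805 / 400 = 7.0125 min
Convert return speed to m/min: 42 * 1000/60 = 700 m/min
Return time = 2805 / 700 = 4.007142857 min
Total cycle time:
= 6.6 + 7.0125 + 2.5 + 4.007142857 + 0.8
= 20.9196 min


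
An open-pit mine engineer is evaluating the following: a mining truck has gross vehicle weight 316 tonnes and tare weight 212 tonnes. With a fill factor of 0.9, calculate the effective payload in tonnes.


93.6 tonnes

Maximum payload = gross - tare
= 316 - 212 = 104 tonnes
Effective payload = max payload * fill factor
= 104 * 0.9
= 93.6 tonnes


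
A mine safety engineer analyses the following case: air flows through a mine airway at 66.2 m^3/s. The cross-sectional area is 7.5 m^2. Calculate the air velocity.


Velocity = flow rate / cross-sectional area
= 66.2 / 7.5
= 8.8267 m/s

8.8267 m/s


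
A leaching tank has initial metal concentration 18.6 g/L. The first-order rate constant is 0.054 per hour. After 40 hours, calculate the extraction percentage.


88.4675%

Compute the exponent:
-k * t = -0.054 * 40 = -2.16
Remaining concentration:
C = 18.6 * exp(-2.16)
= 18.6 * 0.115325121
= 2.145047251 g/L
Extracted = 18.6 - 2.145047251 = 16.45495275 g/L
Extraction % = 16.45495275 / 18.6 * 100
= 88.4675%


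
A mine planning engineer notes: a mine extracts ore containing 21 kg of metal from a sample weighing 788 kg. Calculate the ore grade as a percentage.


2.665%

Ore grade = (metal mass / ore mass) * 100
= (21 / 788) * 100
= 0.02664974619 * 100
= 2.665%


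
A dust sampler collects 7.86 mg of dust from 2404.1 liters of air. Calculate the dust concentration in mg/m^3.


3.2694 mg/m^3

Convert liters to m^3: 1 m^3 = 1000 L
Concentration = mass / volume * 1000
= 7.86 / 2404.1 * 1000
= 0.00326941475 * 1000
= 3.2694 mg/m^3


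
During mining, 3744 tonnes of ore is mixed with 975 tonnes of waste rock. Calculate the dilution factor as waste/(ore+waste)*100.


Total material = ore + waste
= 3744 + 975 = 4719 tonnes
Dilution = waste / total * 100
= 975 / 4719 * 100
= 0.2066115702 * 100
= 20.6612%

20.6612%


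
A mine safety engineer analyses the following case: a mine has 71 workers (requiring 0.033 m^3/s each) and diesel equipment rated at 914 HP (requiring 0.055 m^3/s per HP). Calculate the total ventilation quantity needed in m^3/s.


52.613 m^3/s

Airflow for workers:
Q_people = 71 * 0.033 = 2.343 m^3/s
Airflow for diesel equipment:
Q_diesel = 914 * 0.055 = 50.27 m^3/s
Total ventilation:
Q_total = 2.343 + 50.27
= 52.613 m^3/s


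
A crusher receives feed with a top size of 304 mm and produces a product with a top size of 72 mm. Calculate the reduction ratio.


Reduction ratio = feed size / product size
= 304 / 72
= 4.2222

4.2222


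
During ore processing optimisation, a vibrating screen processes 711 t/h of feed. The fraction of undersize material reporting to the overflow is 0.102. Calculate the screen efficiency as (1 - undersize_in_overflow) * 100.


Screen efficiency = (1 - fraction of undersize in overflow) * 100
= (1 - 0.102) * 100
= 0.898 * 100
= 89.8%

89.8%


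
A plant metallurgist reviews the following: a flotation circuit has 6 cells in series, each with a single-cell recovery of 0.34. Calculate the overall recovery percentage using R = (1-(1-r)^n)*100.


Complement of single-cell recovery:
1 - r = 1 - 0.34 = 0.66
Raise to power n:
(1 - r)^6 = 0.66^6 = 0.08265395002
Overall recovery:
R = (1 - 0.08265395002) * 100
= 91.7346%

91.7346%


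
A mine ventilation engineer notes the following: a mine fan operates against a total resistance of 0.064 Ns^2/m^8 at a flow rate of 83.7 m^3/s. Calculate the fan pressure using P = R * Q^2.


Compute Q^2:
Q^2 = 83.7^2 = 7005.69
Compute pressure:
P = R * Q^2 = 0.064 * 7005.69
= 448.3642 Pa

448.3642 Pa


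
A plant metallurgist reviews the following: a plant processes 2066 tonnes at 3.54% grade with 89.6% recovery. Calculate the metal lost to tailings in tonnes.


7.6062 tonnes

Total metal in feed:
= 2066 * 3.54 / 100 = 73.1364 tonnes
Metal recovered:
= 73.1364 * 89.6 / 100 = 65.5302144 tonnes
Metal lost to tailings:
= 73.1364 - 65.5302144
= 7.6062 tonnes


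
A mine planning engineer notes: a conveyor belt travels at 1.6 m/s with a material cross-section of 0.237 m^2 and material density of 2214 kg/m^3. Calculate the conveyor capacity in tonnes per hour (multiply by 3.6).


Volumetric flow = speed * area
= 1.6 * 0.237 = 0.3792 m^3/s
Mass flow = volumetric * density
= 0.3792 * 2214 = 839.5488 kg/s
Convert to t/h: multiply by 3.6
Capacity = 839.5488 * 3.6
= 3022.3757 t/h

3022.3757 t/h


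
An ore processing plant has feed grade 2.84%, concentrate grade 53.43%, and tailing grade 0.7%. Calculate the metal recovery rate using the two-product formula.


Using the two-product formula:
R = 100 * c * (f - t) / (f * (c - t))
Numerator = 100 * 53.43 * (2.84 - 0.7)
= 100 * 53.43 * 2.14
= 11434.02
Denominator = 2.84 * (53.43 - 0.7)
= 2.84 * 52.73
= 149.7532
R = 11434.02 / 149.7532
= 76.3524%

76.3524%


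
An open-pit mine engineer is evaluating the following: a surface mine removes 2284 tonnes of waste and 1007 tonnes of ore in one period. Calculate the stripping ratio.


2.2681

Stripping ratio = waste tonnage / ore tonnage
= 2284 / 1007
= 2.2681


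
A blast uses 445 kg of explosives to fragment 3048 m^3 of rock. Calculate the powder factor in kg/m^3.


Powder factor = explosive mass / rock volume
= 445 / 3048
= 0.146 kg/m^3

0.146 kg/m^3


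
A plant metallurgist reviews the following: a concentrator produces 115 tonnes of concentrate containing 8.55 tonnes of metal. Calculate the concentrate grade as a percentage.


Grade = (metal in concentrate / concentrate mass) * 100
= (8.55 / 115) * 100
= 0.07434782609 * 100
= 7.4348%

7.4348%


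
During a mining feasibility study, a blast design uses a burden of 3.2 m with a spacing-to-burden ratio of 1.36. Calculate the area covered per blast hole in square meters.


First, find the spacing:
Spacing = burden * ratio = 3.2 * 1.36
= 4.352 m
Then, calculate the area:
Area = burden * spacing = 3.2 * 4.352
= 13.9264 m^2

13.9264 m^2


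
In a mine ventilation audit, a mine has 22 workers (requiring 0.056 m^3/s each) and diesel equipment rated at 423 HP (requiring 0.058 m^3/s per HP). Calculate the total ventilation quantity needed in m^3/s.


Airflow for workers:
Q_people = 22 * 0.056 = 1.232 m^3/s
Airflow for diesel equipment:
Q_diesel = 423 * 0.058 = 24.534 m^3/s
Total ventilation:
Q_total = 1.232 + 24.534
= 25.766 m^3/s

25.766 m^3/s


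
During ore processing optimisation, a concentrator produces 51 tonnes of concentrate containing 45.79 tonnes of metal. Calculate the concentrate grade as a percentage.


Grade = (metal in concentrate / concentrate mass) * 100
= (45.79 / 51) * 100
= 0.8978431373 * 100
= 89.7843%

89.7843%


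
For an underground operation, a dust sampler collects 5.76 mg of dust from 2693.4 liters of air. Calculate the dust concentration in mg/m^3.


Convert liters to m^3: 1 m^3 = 1000 L
Concentration = mass / volume * 1000
= 5.76 / 2693.4 * 1000
= 0.002138560927 * 1000
= 2.1386 mg/m^3

2.1386 mg/m^3


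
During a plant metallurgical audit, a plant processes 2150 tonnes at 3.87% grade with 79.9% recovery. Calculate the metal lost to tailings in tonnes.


Total metal in feed:
= 2150 * 3.87 / 100 = 83.205 tonnes
Metal recovered:
= 83.205 * 79.9 / 100 = 66.480795 tonnes
Metal lost to tailings:
= 83.205 - 66.480795
= 16.7242 tonnes

16.7242 tonnes


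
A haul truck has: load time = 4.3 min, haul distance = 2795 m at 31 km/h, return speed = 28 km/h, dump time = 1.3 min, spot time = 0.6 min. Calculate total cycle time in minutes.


Convert haul speed to m/min: 31 * 1000/60 = 516.6666667 m/min
Haul time = 2795 / 516.6666667 = 5.409677419 min
Convert return speed to m/min: 28 * 1000/60 = 466.6666667 m/min
Return time = 2795 / 466.6666667 = 5.989285714 min
Total cycle time:
= 4.3 + 5.409677419 + 1.3 + 5.989285714 + 0.6
= 17.599 min

17.599 min


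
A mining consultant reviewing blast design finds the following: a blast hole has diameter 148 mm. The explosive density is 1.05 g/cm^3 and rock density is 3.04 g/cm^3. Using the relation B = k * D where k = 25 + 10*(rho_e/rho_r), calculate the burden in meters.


4.2112 m

First, compute k:
rho_e / rho_r = 1.05 / 3.04 = 0.3453947368
k = 25 + 10 * 0.3453947368 = 28.45394737
Then, compute burden:
B = k * D / 1000 = 28.45394737 * 148 / 1000
= 4211.184211 / 1000
= 4.2112 m


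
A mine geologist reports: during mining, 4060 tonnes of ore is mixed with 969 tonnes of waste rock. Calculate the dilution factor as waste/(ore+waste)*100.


Total material = ore + waste
= 4060 + 969 = 5029 tonnes
Dilution = waste / total * 100
= 969 / 5029 * 100
= 0.1926824418 * 100
= 19.2682%

19.2682%


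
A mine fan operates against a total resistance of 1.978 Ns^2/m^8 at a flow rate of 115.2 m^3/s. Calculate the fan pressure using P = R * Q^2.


26250.1171 Pa

Compute Q^2:
Q^2 = 115.2^2 = 13271.04
Compute pressure:
P = R * Q^2 = 1.978 * 13271.04
= 26250.1171 Pa


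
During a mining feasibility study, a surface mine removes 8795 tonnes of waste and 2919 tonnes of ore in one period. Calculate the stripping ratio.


3.013

Stripping ratio = waste tonnage / ore tonnage
= 8795 / 2919
= 3.013


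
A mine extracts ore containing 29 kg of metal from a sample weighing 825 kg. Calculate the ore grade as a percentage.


Ore grade = (metal mass / ore mass) * 100
= (29 / 825) * 100
= 0.03515151515 * 100
= 3.5152%

3.5152%


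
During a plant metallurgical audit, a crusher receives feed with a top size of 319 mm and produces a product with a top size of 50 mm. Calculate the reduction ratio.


Reduction ratio = feed size / product size
= 319 / 50
= 6.38

6.38


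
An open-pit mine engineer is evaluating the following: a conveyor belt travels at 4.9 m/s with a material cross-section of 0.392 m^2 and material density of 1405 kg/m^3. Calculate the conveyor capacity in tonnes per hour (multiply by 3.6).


9715.4064 t/h

Volumetric flow = speed * area
= 4.9 * 0.392 = 1.9208 m^3/s
Mass flow = volumetric * density
= 1.9208 * 1405 = 2698.724 kg/s
Convert to t/h: multiply by 3.6
Capacity = 2698.724 * 3.6
= 9715.4064 t/h


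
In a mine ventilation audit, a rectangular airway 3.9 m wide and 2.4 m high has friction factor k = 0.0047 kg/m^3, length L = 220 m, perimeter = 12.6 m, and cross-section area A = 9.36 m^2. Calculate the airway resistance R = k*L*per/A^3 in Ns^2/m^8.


Compute the numerator:
k * L * per = 0.0047 * 220 * 12.6
= 13.0284
Compute the denominator:
A^3 = 9.36^3 = 820.025856
Resistance:
R = 13.0284 / 820.025856
= 0.0159 Ns^2/m^8

0.0159 Ns^2/m^8


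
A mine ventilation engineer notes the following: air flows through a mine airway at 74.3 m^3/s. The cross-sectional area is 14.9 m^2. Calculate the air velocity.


4.9866 m/s

Velocity = flow rate / cross-sectional area
= 74.3 / 14.9
= 4.9866 m/s


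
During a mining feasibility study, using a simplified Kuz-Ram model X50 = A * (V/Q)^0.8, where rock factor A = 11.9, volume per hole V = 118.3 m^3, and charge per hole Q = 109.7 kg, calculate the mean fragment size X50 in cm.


12.6407 cm

Compute V/Q:
V/Q = 118.3 / 109.7 = 1.078395624
Raise to the power 0.8:
(V/Q)^0.8 = 1.078395624^0.8 = 1.062239614
Multiply by A:
X50 = 11.9 * 1.062239614
= 12.6407 cm


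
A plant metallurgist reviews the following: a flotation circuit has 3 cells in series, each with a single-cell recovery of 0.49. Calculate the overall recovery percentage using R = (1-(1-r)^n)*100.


Complement of single-cell recovery:
1 - r = 1 - 0.49 = 0.51
Raise to power n:
(1 - r)^3 = 0.51^3 = 0.132651
Overall recovery:
R = (1 - 0.132651) * 100
= 86.7349%

86.7349%


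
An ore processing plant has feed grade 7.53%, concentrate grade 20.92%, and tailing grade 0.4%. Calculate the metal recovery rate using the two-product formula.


96.5337%

Using the two-product formula:
R = 100 * c * (f - t) / (f * (c - t))
Numerator = 100 * 20.92 * (7.53 - 0.4)
= 100 * 20.92 * 7.13
= 14915.96
Denominator = 7.53 * (20.92 - 0.4)
= 7.53 * 20.52
= 154.5156
R = 14915.96 / 154.5156
= 96.5337%


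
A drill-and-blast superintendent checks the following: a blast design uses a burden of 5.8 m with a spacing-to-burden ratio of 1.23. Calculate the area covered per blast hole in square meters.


First, find the spacing:
Spacing = burden * ratio = 5.8 * 1.23
= 7.134 m
Then, calculate the area:
Area = burden * spacing = 5.8 * 7.134
= 41.3772 m^2

41.3772 m^2


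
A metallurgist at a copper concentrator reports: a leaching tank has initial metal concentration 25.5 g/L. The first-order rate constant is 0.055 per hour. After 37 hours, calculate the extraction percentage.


86.932%

Compute the exponent:
-k * t = -0.055 * 37 = -2.035
Remaining concentration:
C = 25.5 * exp(-2.035)
= 25.5 * 0.1306804825
= 3.332352304 g/L
Extracted = 25.5 - 3.332352304 = 22.1676477 g/L
Extraction % = 22.1676477 / 25.5 * 100
= 86.932%


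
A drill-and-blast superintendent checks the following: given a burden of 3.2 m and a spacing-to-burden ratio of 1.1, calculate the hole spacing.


Spacing = burden * ratio
= 3.2 * 1.1
= 3.52 m

3.52 m


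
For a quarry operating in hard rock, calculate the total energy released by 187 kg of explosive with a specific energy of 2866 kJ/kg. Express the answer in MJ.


Energy = mass * specific_energy / 1000
= 187 * 2866 / 1000
= 535942 / 1000
= 535.942 MJ

535.942 MJ


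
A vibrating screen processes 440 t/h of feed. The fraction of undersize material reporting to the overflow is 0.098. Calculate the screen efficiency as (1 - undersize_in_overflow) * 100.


90.2%

Screen efficiency = (1 - fraction of undersize in overflow) * 100
= (1 - 0.098) * 100
= 0.902 * 100
= 90.2%


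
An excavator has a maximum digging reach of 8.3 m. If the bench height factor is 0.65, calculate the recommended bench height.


5.395 m

Bench height = reach * factor
= 8.3 * 0.65
= 5.395 m


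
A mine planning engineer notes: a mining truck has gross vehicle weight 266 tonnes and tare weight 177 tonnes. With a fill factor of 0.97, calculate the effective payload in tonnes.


Maximum payload = gross - tare
= 266 - 177 = 89 tonnes
Effective payload = max payload * fill factor
= 89 * 0.97
= 86.33 tonnes

86.33 tonnes


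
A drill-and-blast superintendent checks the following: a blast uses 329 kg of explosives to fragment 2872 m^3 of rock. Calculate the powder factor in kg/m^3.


0.1146 kg/m^3

Powder factor = explosive mass / rock volume
= 329 / 2872
= 0.1146 kg/m^3


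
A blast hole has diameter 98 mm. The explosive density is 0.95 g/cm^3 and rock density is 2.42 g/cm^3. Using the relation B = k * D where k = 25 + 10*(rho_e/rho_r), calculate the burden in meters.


First, compute k:
rho_e / rho_r = 0.95 / 2.42 = 0.3925619835
k = 25 + 10 * 0.3925619835 = 28.92561983
Then, compute burden:
B = k * D / 1000 = 28.92561983 * 98 / 1000
= 2834.710744 / 1000
= 2.8347 m

2.8347 m


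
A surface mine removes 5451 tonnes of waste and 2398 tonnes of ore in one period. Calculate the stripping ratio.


2.2731

Stripping ratio = waste tonnage / ore tonnage
= 5451 / 2398
= 2.2731


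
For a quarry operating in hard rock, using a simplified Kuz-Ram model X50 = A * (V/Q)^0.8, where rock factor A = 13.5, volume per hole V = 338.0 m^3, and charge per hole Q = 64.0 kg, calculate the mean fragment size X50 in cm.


Compute V/Q:
V/Q = 338.0 / 64.0 = 5.28125
Raise to the power 0.8:
(V/Q)^0.8 = 5.28125^0.8 = 3.786076466
Multiply by A:
X50 = 13.5 * 3.786076466
= 51.112 cm

51.112 cm


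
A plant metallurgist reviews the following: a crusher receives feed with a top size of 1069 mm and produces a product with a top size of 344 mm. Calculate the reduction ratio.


Reduction ratio = feed size / product size
= 1069 / 344
= 3.1076

3.1076


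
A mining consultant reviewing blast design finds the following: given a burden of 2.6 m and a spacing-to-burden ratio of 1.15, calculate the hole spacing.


Spacing = burden * ratio
= 2.6 * 1.15
= 2.99 m

2.99 m


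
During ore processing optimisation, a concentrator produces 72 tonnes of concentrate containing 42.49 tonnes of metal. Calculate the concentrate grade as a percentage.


59.0139%

Grade = (metal in concentrate / concentrate mass) * 100
= (42.49 / 72) * 100
= 0.5901388889 * 100
= 59.0139%


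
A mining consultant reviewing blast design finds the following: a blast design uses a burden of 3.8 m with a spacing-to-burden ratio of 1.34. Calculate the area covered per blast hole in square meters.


19.3496 m^2

First, find the spacing:
Spacing = burden * ratio = 3.8 * 1.34
= 5.092 m
Then, calculate the area:
Area = burden * spacing = 3.8 * 5.092
= 19.3496 m^2


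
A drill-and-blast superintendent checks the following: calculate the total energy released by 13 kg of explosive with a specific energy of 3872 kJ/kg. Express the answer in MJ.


50.336 MJ

Energy = mass * specific_energy / 1000
= 13 * 3872 / 1000
= 50336 / 1000
= 50.336 MJ


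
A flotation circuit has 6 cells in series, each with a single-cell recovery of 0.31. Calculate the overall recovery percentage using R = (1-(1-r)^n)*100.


Complement of single-cell recovery:
1 - r = 1 - 0.31 = 0.69
Raise to power n:
(1 - r)^6 = 0.69^6 = 0.1079181631
Overall recovery:
R = (1 - 0.1079181631) * 100
= 89.2082%

89.2082%


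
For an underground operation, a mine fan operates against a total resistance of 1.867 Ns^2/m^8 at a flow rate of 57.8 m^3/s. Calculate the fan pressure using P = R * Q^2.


Compute Q^2:
Q^2 = 57.8^2 = 3340.84
Compute pressure:
P = R * Q^2 = 1.867 * 3340.84
= 6237.3483 Pa

6237.3483 Pa


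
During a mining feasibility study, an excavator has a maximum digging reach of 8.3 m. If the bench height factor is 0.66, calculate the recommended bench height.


5.478 m

Bench height = reach * factor
= 8.3 * 0.66
= 5.478 m


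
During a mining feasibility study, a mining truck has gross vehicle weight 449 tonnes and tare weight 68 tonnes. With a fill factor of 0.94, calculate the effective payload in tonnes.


Maximum payload = gross - tare
= 449 - 68 = 381 tonnes
Effective payload = max payload * fill factor
= 381 * 0.94
= 358.14 tonnes

358.14 tonnes


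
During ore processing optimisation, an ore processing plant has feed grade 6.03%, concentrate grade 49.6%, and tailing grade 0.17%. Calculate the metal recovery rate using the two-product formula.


Using the two-product formula:
R = 100 * c * (f - t) / (f * (c - t))
Numerator = 100 * 49.6 * (6.03 - 0.17)
= 100 * 49.6 * 5.86
= 29065.6
Denominator = 6.03 * (49.6 - 0.17)
= 6.03 * 49.43
= 298.0629
R = 29065.6 / 298.0629
= 97.515%

97.515%


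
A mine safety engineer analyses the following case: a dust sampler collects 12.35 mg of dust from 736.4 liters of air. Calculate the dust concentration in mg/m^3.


16.7708 mg/m^3

Convert liters to m^3: 1 m^3 = 1000 L
Concentration = mass / volume * 1000
= 12.35 / 736.4 * 1000
= 0.01677077675 * 1000
= 16.7708 mg/m^3


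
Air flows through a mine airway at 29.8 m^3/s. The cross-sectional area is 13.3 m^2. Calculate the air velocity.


2.2406 m/s

Velocity = flow rate / cross-sectional area
= 29.8 / 13.3
= 2.2406 m/s


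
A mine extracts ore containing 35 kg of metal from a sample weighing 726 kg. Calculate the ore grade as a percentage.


4.8209%

Ore grade = (metal mass / ore mass) * 100
= (35 / 726) * 100
= 0.04820936639 * 100
= 4.8209%


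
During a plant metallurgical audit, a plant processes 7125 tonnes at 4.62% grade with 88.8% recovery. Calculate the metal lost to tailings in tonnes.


36.8676 tonnes

Total metal in feed:
= 7125 * 4.62 / 100 = 329.175 tonnes
Metal recovered:
= 329.175 * 88.8 / 100 = 292.3074 tonnes
Metal lost to tailings:
= 329.175 - 292.3074
= 36.8676 tonnes


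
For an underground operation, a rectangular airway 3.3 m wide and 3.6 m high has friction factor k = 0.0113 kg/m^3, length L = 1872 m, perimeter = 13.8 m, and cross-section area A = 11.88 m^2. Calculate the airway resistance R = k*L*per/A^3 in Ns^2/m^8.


Compute the numerator:
k * L * per = 0.0113 * 1872 * 13.8
= 291.91968
Compute the denominator:
A^3 = 11.88^3 = 1676.676672
Resistance:
R = 291.91968 / 1676.676672
= 0.1741 Ns^2/m^8

0.1741 Ns^2/m^8


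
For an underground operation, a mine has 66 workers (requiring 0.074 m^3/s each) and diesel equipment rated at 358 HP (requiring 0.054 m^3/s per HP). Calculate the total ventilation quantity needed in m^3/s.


Airflow for workers:
Q_people = 66 * 0.074 = 4.884 m^3/s
Airflow for diesel equipment:
Q_diesel = 358 * 0.054 = 19.332 m^3/s
Total ventilation:
Q_total = 4.884 + 19.332
= 24.216 m^3/s

24.216 m^3/s


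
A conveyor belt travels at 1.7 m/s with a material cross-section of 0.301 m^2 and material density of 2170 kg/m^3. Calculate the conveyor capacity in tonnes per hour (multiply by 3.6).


Volumetric flow = speed * area
= 1.7 * 0.301 = 0.5117 m^3/s
Mass flow = volumetric * density
= 0.5117 * 2170 = 1110.389 kg/s
Convert to t/h: multiply by 3.6
Capacity = 1110.389 * 3.6
= 3997.4004 t/h

3997.4004 t/h


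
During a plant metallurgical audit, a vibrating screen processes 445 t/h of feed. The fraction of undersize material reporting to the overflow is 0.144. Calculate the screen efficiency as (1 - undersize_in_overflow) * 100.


Screen efficiency = (1 - fraction of undersize in overflow) * 100
= (1 - 0.144) * 100
= 0.856 * 100
= 85.6%

85.6%


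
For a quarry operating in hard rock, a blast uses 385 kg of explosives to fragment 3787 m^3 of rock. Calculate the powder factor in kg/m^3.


0.1017 kg/m^3

Powder factor = explosive mass / rock volume
= 385 / 3787
= 0.1017 kg/m^3


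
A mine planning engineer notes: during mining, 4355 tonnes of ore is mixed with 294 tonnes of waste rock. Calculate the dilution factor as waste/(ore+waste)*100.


6.3239%

Total material = ore + waste
= 4355 + 294 = 4649 tonnes
Dilution = waste / total * 100
= 294 / 4649 * 100
= 0.06323940632 * 100
= 6.3239%


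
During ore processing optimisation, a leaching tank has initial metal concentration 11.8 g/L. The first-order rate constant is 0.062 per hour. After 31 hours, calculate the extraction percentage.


85.3686%

Compute the exponent:
-k * t = -0.062 * 31 = -1.922
Remaining concentration:
C = 11.8 * exp(-1.922)
= 11.8 * 0.1463140412
= 1.726505686 g/L
Extracted = 11.8 - 1.726505686 = 10.07349431 g/L
Extraction % = 10.07349431 / 11.8 * 100
= 85.3686%


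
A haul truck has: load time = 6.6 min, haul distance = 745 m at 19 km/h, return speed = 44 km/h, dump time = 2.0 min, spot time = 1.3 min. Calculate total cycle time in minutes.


13.2685 min

Convert haul speed to m/min: 19 * 1000/60 = 316.6666667 m/min
Haul time = 745 / 316.6666667 = 2.352631579 min
Convert return speed to m/min: 44 * 1000/60 = 733.3333333 m/min
Return time = 745 / 733.3333333 = 1.015909091 min
Total cycle time:
= 6.6 + 2.352631579 + 2.0 + 1.015909091 + 1.3
= 13.2685 min


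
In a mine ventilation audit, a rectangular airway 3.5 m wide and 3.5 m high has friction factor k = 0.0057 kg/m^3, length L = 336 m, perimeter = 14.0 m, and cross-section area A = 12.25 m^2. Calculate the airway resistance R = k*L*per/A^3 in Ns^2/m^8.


0.0146 Ns^2/m^8

Compute the numerator:
k * L * per = 0.0057 * 336 * 14.0
= 26.8128
Compute the denominator:
A^3 = 12.25^3 = 1838.265625
Resistance:
R = 26.8128 / 1838.265625
= 0.0146 Ns^2/m^8


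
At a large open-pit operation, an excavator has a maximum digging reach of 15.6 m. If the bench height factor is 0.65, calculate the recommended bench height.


10.14 m

Bench height = reach * factor
= 15.6 * 0.65
= 10.14 m


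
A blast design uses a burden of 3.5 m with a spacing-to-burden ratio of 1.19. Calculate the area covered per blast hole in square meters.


14.5775 m^2

First, find the spacing:
Spacing = burden * ratio = 3.5 * 1.19
= 4.165 m
Then, calculate the area:
Area = burden * spacing = 3.5 * 4.165
= 14.5775 m^2


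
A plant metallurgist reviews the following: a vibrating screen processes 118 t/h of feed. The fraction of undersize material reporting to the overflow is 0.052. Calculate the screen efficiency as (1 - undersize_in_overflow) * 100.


Screen efficiency = (1 - fraction of undersize in overflow) * 100
= (1 - 0.052) * 100
= 0.948 * 100
= 94.8%

94.8%


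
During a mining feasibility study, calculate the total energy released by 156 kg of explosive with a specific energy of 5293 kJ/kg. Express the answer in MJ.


Energy = mass * specific_energy / 1000
= 156 * 5293 / 1000
= 825708 / 1000
= 825.708 MJ

825.708 MJ


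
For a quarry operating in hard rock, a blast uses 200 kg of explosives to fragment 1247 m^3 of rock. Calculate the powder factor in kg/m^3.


0.1604 kg/m^3

Powder factor = explosive mass / rock volume
= 200 / 1247
= 0.1604 kg/m^3


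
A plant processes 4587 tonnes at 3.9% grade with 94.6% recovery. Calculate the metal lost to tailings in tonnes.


Total metal in feed:
= 4587 * 3.9 / 100 = 178.893 tonnes
Metal recovered:
= 178.893 * 94.6 / 100 = 169.232778 tonnes
Metal lost to tailings:
= 178.893 - 169.232778
= 9.6602 tonnes

9.6602 tonnes


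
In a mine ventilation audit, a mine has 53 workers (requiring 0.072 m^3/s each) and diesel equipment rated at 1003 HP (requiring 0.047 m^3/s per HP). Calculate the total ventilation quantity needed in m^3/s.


Airflow for workers:
Q_people = 53 * 0.072 = 3.816 m^3/s
Airflow for diesel equipment:
Q_diesel = 1003 * 0.047 = 47.141 m^3/s
Total ventilation:
Q_total = 3.816 + 47.141
= 50.957 m^3/s

50.957 m^3/s


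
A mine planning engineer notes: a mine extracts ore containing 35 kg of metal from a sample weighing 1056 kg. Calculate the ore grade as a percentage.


Ore grade = (metal mass / ore mass) * 100
= (35 / 1056) * 100
= 0.03314393939 * 100
= 3.3144%

3.3144%


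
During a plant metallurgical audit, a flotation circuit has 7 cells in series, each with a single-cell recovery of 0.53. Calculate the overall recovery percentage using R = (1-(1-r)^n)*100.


99.4934%

Complement of single-cell recovery:
1 - r = 1 - 0.53 = 0.47
Raise to power n:
(1 - r)^7 = 0.47^7 = 0.005066231205
Overall recovery:
R = (1 - 0.005066231205) * 100
= 99.4934%


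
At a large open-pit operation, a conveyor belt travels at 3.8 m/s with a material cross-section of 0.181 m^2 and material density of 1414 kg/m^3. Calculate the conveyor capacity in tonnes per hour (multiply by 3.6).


Volumetric flow = speed * area
= 3.8 * 0.181 = 0.6878 m^3/s
Mass flow = volumetric * density
= 0.6878 * 1414 = 972.5492 kg/s
Convert to t/h: multiply by 3.6
Capacity = 972.5492 * 3.6
= 3501.1771 t/h

3501.1771 t/h


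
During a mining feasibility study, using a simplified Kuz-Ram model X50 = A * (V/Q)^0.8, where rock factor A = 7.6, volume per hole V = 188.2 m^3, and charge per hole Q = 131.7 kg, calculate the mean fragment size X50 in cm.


Compute V/Q:
V/Q = 188.2 / 131.7 = 1.429005315
Raise to the power 0.8:
(V/Q)^0.8 = 1.429005315^0.8 = 1.330537365
Multiply by A:
X50 = 7.6 * 1.330537365
= 10.1121 cm

10.1121 cm


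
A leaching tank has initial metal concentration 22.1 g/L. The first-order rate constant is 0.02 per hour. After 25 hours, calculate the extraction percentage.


39.3469%

Compute the exponent:
-k * t = -0.02 * 25 = -0.5
Remaining concentration:
C = 22.1 * exp(-0.5)
= 22.1 * 0.6065306597
= 13.40432758 g/L
Extracted = 22.1 - 13.40432758 = 8.69567242 g/L
Extraction % = 8.69567242 / 22.1 * 100
= 39.3469%


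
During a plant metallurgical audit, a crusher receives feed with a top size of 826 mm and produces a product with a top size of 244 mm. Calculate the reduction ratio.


Reduction ratio = feed size / product size
= 826 / 244
= 3.3852

3.3852


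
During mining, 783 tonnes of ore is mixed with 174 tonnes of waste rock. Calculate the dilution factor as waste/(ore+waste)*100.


Total material = ore + waste
= 783 + 174 = 957 tonnes
Dilution = waste / total * 100
= 174 / 957 * 100
= 0.1818181818 * 100
= 18.1818%

18.1818%


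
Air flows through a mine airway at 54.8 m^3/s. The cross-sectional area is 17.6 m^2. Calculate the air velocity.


3.1136 m/s

Velocity = flow rate / cross-sectional area
= 54.8 / 17.6
= 3.1136 m/s


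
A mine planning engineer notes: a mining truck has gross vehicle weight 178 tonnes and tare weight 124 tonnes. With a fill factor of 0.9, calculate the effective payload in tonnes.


Maximum payload = gross - tare
= 178 - 124 = 54 tonnes
Effective payload = max payload * fill factor
= 54 * 0.9
= 48.6 tonnes

48.6 tonnes


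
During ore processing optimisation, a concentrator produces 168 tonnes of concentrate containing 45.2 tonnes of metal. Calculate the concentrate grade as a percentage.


26.9048%

Grade = (metal in concentrate / concentrate mass) * 100
= (45.2 / 168) * 100
= 0.269047619 * 100
= 26.9048%


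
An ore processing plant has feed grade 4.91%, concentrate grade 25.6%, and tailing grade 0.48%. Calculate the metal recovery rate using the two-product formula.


91.9481%

Using the two-product formula:
R = 100 * c * (f - t) / (f * (c - t))
Numerator = 100 * 25.6 * (4.91 - 0.48)
= 100 * 25.6 * 4.43
= 11340.8
Denominator = 4.91 * (25.6 - 0.48)
= 4.91 * 25.12
= 123.3392
R = 11340.8 / 123.3392
= 91.9481%


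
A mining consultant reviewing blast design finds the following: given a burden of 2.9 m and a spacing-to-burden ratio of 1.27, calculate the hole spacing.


3.683 m

Spacing = burden * ratio
= 2.9 * 1.27
= 3.683 m


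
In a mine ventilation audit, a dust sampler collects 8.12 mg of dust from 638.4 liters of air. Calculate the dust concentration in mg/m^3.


12.7193 mg/m^3

Convert liters to m^3: 1 m^3 = 1000 L
Concentration = mass / volume * 1000
= 8.12 / 638.4 * 1000
= 0.01271929825 * 1000
= 12.7193 mg/m^3


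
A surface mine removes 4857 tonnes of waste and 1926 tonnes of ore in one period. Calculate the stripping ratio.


2.5218

Stripping ratio = waste tonnage / ore tonnage
= 4857 / 1926
= 2.5218


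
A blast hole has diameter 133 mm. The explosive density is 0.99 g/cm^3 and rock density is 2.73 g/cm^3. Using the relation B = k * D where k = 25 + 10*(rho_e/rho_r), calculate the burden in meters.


3.8073 m

First, compute k:
rho_e / rho_r = 0.99 / 2.73 = 0.3626373626
k = 25 + 10 * 0.3626373626 = 28.62637363
Then, compute burden:
B = k * D / 1000 = 28.62637363 * 133 / 1000
= 3807.307692 / 1000
= 3.8073 m


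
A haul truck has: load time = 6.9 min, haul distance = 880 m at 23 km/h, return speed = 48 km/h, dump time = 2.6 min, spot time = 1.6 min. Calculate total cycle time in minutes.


Convert haul speed to m/min: 23 * 1000/60 = 383.3333333 m/min
Haul time = 880 / 383.3333333 = 2.295652174 min
Convert return speed to m/min: 48 * 1000/60 = 800 m/min
Return time = 880 / 800 = 1.1 min
Total cycle time:
= 6.9 + 2.295652174 + 2.6 + 1.1 + 1.6
= 14.4957 min

14.4957 min


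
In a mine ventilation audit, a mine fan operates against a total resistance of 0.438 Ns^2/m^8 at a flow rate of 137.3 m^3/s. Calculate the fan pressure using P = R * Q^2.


Compute Q^2:
Q^2 = 137.3^2 = 18851.29
Compute pressure:
P = R * Q^2 = 0.438 * 18851.29
= 8256.865 Pa

8256.865 Pa


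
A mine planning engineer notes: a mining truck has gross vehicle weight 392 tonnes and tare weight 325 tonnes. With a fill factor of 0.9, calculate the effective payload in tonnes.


Maximum payload = gross - tare
= 392 - 325 = 67 tonnes
Effective payload = max payload * fill factor
= 67 * 0.9
= 60.3 tonnes

60.3 tonnes


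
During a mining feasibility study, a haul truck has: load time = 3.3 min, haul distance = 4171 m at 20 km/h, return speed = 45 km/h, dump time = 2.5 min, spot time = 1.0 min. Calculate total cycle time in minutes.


24.8743 min

Convert haul speed to m/min: 20 * 1000/60 = 333.3333333 m/min
Haul time = 4171 / 333.3333333 = 12.513 min
Convert return speed to m/min: 45 * 1000/60 = 750 m/min
Return time = 4171 / 750 = 5.561333333 min
Total cycle time:
= 3.3 + 12.513 + 2.5 + 5.561333333 + 1.0
= 24.8743 min


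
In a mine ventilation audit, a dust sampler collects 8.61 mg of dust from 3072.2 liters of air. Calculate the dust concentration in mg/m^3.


Convert liters to m^3: 1 m^3 = 1000 L
Concentration = mass / volume * 1000
= 8.61 / 3072.2 * 1000
= 0.002802551917 * 1000
= 2.8026 mg/m^3

2.8026 mg/m^3


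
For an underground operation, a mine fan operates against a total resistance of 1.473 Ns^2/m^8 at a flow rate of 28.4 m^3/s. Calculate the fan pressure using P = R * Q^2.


Compute Q^2:
Q^2 = 28.4^2 = 806.56
Compute pressure:
P = R * Q^2 = 1.473 * 806.56
= 1188.0629 Pa

1188.0629 Pa


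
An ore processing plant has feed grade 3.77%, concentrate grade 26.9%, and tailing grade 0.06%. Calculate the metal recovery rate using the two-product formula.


98.6285%

Using the two-product formula:
R = 100 * c * (f - t) / (f * (c - t))
Numerator = 100 * 26.9 * (3.77 - 0.06)
= 100 * 26.9 * 3.71
= 9979.9
Denominator = 3.77 * (26.9 - 0.06)
= 3.77 * 26.84
= 101.1868
R = 9979.9 / 101.1868
= 98.6285%


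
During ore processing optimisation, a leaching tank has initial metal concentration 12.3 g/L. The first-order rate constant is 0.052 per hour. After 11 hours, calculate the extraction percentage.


43.5604%

Compute the exponent:
-k * t = -0.052 * 11 = -0.572
Remaining concentration:
C = 12.3 * exp(-0.572)
= 12.3 * 0.5643955181
= 6.942064873 g/L
Extracted = 12.3 - 6.942064873 = 5.357935127 g/L
Extraction % = 5.357935127 / 12.3 * 100
= 43.5604%
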